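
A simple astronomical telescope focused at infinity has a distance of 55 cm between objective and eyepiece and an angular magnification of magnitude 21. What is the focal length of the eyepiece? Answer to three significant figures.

In normal adjustment the tube length equals f_obj + f_eye and |M| = f_obj/f_eye.
So f_obj = 21 f_eye and 21 f_eye + f_eye = 55 cm, giving f_eye = 55/22 = 2.500 cm and f_obj = 52.500 cm.

2.50 cm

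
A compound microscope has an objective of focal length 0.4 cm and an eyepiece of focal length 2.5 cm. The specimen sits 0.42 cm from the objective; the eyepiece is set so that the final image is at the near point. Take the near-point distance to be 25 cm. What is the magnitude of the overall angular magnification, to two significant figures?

220

Objective: 1/d_i = 1/f_obj - 1/d_o = 1/0.4 - 1/0.42 = 0.11905 cm^-1, so d_i = 8.400 cm.
m_obj = -d_i/d_o = -8.400/0.42 = -20.000.
Eyepiece angular magnification (image at near point): M_eye = 1 + D/f_e = 1 + 25/2.5 = 11.000.
Overall M = m_obj x M_eye = (-20.000)(11.000) = -220.00.
|M| = 220.00.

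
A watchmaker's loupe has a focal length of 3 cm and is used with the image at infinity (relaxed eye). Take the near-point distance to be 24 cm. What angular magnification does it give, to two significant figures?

M = D/f = 24/3 = 8.000.

8.0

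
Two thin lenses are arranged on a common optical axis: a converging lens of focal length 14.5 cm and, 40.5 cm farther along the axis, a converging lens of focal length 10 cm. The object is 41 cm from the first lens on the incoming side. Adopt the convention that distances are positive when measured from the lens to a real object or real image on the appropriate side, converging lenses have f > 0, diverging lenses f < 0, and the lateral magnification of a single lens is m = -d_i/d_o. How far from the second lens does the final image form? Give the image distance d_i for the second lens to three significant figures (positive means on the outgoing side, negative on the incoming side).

First lens: d_i1 = 1/(1/14.5 - 1/41) = 22.434 cm.
That image sits 18.066 cm in front of the second lens, so d_o2 = 18.066 cm.
Second lens: d_i2 = 1/(1/10 - 1/(18.066)) = 22.398 cm.

22.4 cm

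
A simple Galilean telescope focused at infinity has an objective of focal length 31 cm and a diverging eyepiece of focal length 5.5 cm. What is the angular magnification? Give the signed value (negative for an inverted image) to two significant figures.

5.6

M = -f_obj/f_eye = -31/(-5.5) = 5.636.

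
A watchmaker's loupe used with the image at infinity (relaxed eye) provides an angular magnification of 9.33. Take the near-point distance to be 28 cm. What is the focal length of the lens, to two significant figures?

3.0 cm

For the image at infinity, M = D/f.
f = D/M = 28/9.33 = 3.001 cm.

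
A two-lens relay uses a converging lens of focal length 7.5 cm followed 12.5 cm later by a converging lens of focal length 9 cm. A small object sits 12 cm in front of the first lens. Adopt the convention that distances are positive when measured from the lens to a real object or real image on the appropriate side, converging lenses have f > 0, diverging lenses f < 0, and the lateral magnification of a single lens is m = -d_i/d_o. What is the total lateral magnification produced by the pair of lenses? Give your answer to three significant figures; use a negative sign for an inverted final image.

Lens 1: 1/d_i1 = 1/f_1 - 1/d_o1 = 1/7.5 - 1/12 = 0.05000 cm^-1, so d_i1 = 20.000 cm.
m_1 = -(20.000)/12 = -1.6667.
This image would form 20.000 cm past lens 1, i.e. 7.500 cm beyond lens 2, so it is a virtual object for lens 2: d_o2 = 12.5 - 20.000 = -7.500 cm.
Lens 2: 1/d_i2 = 1/f_2 - 1/d_o2 = 1/9 - 1/(-7.500) = 0.24444 cm^-1, so d_i2 = 4.091 cm.
m_2 = -(4.091)/(-7.500) = 0.5455.
Total m = m_1 x m_2 = (-1.6667)(0.5455) = -0.9091.

-0.909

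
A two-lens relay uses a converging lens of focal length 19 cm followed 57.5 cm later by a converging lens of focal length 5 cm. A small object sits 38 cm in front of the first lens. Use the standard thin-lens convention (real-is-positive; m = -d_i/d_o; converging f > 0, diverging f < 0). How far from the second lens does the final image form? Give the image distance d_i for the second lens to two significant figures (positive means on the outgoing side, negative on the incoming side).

First lens: d_i1 = 1/(1/19 - 1/38) = 38.000 cm.
That image sits 19.500 cm in front of the second lens, so d_o2 = 19.500 cm.
Second lens: d_i2 = 1/(1/5 - 1/(19.500)) = 6.724 cm.

6.7 cm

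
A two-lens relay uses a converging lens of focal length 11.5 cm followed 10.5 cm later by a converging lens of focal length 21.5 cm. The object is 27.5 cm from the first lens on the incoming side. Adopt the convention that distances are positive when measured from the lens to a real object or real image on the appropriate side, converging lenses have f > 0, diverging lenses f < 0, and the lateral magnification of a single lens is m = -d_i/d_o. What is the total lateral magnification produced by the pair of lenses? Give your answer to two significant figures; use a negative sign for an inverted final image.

-0.50

Lens 1: 1/d_i1 = 1/f_1 - 1/d_o1 = 1/11.5 - 1/27.5 = 0.05059 cm^-1, so d_i1 = 19.766 cm.
m_1 = -(19.766)/27.5 = -0.7188.
Since 19.766 cm > 10.5 cm, the first image lies past the second lens and serves as a virtual object: d_o2 = L - d_i1 = -9.266 cm.
Lens 2: 1/d_i2 = 1/f_2 - 1/d_o2 = 1/21.5 - 1/(-9.266) = 0.15444 cm^-1, so d_i2 = 6.475 cm.
m_2 = -(6.475)/(-9.266) = 0.6988.
Total m = m_1 x m_2 = (-0.7188)(0.6988) = -0.5023.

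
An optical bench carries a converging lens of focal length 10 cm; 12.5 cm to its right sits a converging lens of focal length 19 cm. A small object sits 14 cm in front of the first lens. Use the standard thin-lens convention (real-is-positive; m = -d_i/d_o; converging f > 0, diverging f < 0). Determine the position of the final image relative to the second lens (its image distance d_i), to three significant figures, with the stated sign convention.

10.3 cm

Lens 1: 1/d_i1 = 1/f_1 - 1/d_o1 = 1/10 - 1/14 = 0.02857 cm^-1, so d_i1 = 35.000 cm.
Since 35.000 cm > 12.5 cm, the first image lies past the second lens and serves as a virtual object: d_o2 = L - d_i1 = -22.500 cm.
Lens 2: 1/d_i2 = 1/f_2 - 1/d_o2 = 1/19 - 1/(-22.500) = 0.09708 cm^-1, so d_i2 = 10.301 cm.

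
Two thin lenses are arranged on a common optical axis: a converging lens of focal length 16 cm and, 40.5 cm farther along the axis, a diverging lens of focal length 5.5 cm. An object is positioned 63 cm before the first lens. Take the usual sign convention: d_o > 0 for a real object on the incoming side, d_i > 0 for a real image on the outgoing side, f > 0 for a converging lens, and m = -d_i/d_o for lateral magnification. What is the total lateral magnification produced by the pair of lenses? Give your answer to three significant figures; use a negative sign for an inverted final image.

Lens 1: 1/d_i1 = 1/f_1 - 1/d_o1 = 1/16 - 1/63 = 0.04663 cm^-1, so d_i1 = 21.447 cm.
m_1 = -(21.447)/63 = -0.3404.
Object distance for lens 2: d_o2 = 40.5 - 21.447 = 19.053 cm.
Lens 2: 1/d_i2 = 1/f_2 - 1/d_o2 = 1/(-5.5) - 1/(19.053) = -0.23430 cm^-1, so d_i2 = -4.268 cm.
m_2 = -(-4.268)/(19.053) = 0.2240.
Overall magnification: m = m_1 m_2 = -0.0763.

-0.0763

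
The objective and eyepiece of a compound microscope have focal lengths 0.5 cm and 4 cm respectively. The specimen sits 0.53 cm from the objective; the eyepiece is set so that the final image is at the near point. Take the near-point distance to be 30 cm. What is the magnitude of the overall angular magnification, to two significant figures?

140

Objective: 1/d_i = 1/f_obj - 1/d_o = 1/0.5 - 1/0.53 = 0.11321 cm^-1, so d_i = 8.833 cm.
m_obj = -d_i/d_o = -8.833/0.53 = -16.667.
Eyepiece angular magnification (image at near point): M_eye = 1 + D/f_e = 1 + 30/4 = 8.500.
Overall M = m_obj x M_eye = (-16.667)(8.500) = -141.67.
|M| = 141.67.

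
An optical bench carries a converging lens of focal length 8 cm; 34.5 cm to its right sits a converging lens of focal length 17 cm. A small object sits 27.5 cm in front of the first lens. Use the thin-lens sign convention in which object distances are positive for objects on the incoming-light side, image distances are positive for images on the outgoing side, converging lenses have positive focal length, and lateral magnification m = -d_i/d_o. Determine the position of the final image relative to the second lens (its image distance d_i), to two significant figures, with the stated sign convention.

Lens 1: 1/d_i1 = 1/f_1 - 1/d_o1 = 1/8 - 1/27.5 = 0.08864 cm^-1, so d_i1 = 11.282 cm.
The intermediate image is 11.282 cm to the right of lens 1, so d_o2 = L - d_i1 = 34.5 - 11.282 = 23.218 cm.
Lens 2: 1/d_i2 = 1/f_2 - 1/d_o2 = 1/17 - 1/(23.218) = 0.01575 cm^-1, so d_i2 = 63.478 cm.

63 cm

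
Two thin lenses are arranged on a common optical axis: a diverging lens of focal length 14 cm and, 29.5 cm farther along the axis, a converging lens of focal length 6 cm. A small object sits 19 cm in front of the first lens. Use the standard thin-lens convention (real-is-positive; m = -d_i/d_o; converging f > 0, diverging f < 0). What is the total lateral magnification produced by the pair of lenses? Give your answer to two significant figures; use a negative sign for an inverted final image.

Applying the thin-lens equation to the first lens, 1/(-14) = 1/19 + 1/d_i1, which gives d_i1 = -8.061 cm.
Its lateral magnification is m_1 = -d_i1/d_o1 = -(-8.061)/19 = 0.4242.
With d_i1 < 0 the first image is virtual and lies on the object side; the object distance for lens 2 is d_o2 = 29.5 - (-8.061) = 37.561 cm.
Applying the thin-lens equation again with f_2 = 6 cm and d_o2 = 37.561 cm gives d_i2 = 7.141 cm.
m_2 = -(7.141)/(37.561) = -0.1901.
Total m = m_1 x m_2 = (0.4242)(-0.1901) = -0.0807.

-0.081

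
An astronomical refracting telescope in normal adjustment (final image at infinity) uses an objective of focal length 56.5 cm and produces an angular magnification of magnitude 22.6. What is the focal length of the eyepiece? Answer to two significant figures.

|M| = f_obj/f_eye, so f_eye = f_obj/|M| = 56.5/22.6 = 2.500 cm.

2.5 cm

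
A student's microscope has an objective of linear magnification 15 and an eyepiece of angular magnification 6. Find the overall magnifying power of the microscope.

The overall magnification of a compound microscope is the product of the objective and eyepiece magnifications:
M = M_obj x M_eye = 15 x 6 = 90.

90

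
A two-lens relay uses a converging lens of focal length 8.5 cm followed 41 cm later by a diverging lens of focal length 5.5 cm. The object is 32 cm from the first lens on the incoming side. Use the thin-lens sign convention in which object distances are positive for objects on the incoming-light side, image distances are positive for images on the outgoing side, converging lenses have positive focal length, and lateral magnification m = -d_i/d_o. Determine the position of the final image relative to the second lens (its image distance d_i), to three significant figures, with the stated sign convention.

First lens: d_i1 = 1/(1/8.5 - 1/32) = 11.574 cm.
Object distance for lens 2: d_o2 = 41 - 11.574 = 29.426 cm.
Second lens: d_i2 = 1/(1/(-5.5) - 1/(29.426)) = -4.634 cm.

-4.63 cm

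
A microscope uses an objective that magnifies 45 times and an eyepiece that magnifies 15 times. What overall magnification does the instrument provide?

675

The overall magnification of a compound microscope is the product of the objective and eyepiece magnifications:
M = M_obj x M_eye = 45 x 15 = 675.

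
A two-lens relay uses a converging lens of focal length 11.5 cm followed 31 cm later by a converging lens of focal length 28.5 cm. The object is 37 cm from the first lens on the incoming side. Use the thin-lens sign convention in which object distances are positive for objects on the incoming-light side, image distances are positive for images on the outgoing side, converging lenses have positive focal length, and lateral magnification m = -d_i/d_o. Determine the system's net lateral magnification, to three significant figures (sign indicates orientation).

-0.906

Applying the thin-lens equation to the first lens, 1/11.5 = 1/37 + 1/d_i1, which gives d_i1 = 16.686 cm.
Its lateral magnification is m_1 = -d_i1/d_o1 = -(16.686)/37 = -0.4510.
The intermediate image is 16.686 cm to the right of lens 1, so d_o2 = L - d_i1 = 31 - 16.686 = 14.314 cm.
Applying the thin-lens equation again with f_2 = 28.5 cm and d_o2 = 14.314 cm gives d_i2 = -28.756 cm.
m_2 = -(-28.756)/(14.314) = 2.0090.
The system's lateral magnification is m_1 m_2 = (-0.4510)(2.0090) = -0.9060.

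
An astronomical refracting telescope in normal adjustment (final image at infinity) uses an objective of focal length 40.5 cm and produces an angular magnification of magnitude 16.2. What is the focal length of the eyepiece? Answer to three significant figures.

2.50 cm

|M| = f_obj/f_eye, so f_eye = f_obj/|M| = 40.5/16.2 = 2.500 cm.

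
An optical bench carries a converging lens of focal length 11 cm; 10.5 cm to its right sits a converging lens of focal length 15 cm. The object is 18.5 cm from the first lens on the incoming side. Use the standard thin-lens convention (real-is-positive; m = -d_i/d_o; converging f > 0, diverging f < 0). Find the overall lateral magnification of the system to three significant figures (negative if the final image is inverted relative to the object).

-0.695

First lens: d_i1 = 1/(1/11 - 1/18.5) = 27.133 cm.
m_1 = -(27.133)/18.5 = -1.4667.
This image would form 27.133 cm past lens 1, i.e. 16.633 cm beyond lens 2, so it is a virtual object for lens 2: d_o2 = 10.5 - 27.133 = -16.633 cm.
Second lens: d_i2 = 1/(1/15 - 1/(-16.633)) = 7.887 cm.
m_2 = -(7.887)/(-16.633) = 0.4742.
The system's lateral magnification is m_1 m_2 = (-1.4667)(0.4742) = -0.6955.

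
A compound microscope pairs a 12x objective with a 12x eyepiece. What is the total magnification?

The overall magnification of a compound microscope is the product of the objective and eyepiece magnifications:
M = M_obj x M_eye = 12 x 12 = 144.

144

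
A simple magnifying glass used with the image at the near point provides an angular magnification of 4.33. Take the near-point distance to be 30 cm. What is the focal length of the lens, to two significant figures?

For the image at the near point, M = 1 + D/f.
f = D/(M - 1) = 30/(4.33 - 1) = 9.009 cm.

9.0 cm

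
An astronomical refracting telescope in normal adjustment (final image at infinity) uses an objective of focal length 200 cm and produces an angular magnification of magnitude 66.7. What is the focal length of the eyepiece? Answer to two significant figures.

3.0 cm

|M| = f_obj/f_eye, so f_eye = f_obj/|M| = 200/66.7 = 2.999 cm.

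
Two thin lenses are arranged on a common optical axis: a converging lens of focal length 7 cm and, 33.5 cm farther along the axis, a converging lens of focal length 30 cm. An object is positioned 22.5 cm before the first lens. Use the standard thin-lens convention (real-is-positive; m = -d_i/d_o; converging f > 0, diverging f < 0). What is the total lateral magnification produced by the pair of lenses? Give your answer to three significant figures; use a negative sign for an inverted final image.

Applying the thin-lens equation to the first lens, 1/7 = 1/22.5 + 1/d_i1, which gives d_i1 = 10.161 cm.
Its lateral magnification is m_1 = -d_i1/d_o1 = -(10.161)/22.5 = -0.4516.
Object distance for lens 2: d_o2 = 33.5 - 10.161 = 23.339 cm.
Applying the thin-lens equation again with f_2 = 30 cm and d_o2 = 23.339 cm gives d_i2 = -105.109 cm.
m_2 = -(-105.109)/(23.339) = 4.5036.
Total m = m_1 x m_2 = (-0.4516)(4.5036) = -2.0339.

-2.03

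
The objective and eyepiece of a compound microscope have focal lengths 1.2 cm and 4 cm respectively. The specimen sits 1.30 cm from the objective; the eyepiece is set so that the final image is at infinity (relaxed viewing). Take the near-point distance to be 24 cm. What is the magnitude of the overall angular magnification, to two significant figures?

72

Objective: 1/d_i = 1/f_obj - 1/d_o = 1/1.2 - 1/1.30 = 0.06410 cm^-1, so d_i = 15.600 cm.
m_obj = -d_i/d_o = -15.600/1.30 = -12.000.
Eyepiece angular magnification (image at infinity): M_eye = D/f_e = 24/4 = 6.000.
Overall M = m_obj x M_eye = (-12.000)(6.000) = -72.00.
|M| = 72.00.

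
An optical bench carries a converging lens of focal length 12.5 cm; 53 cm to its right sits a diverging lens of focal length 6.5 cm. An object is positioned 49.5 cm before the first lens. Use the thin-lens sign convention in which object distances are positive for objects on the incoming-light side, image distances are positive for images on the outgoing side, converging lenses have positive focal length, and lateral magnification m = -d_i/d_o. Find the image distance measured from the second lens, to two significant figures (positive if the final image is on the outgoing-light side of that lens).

-5.5 cm

First lens: d_i1 = 1/(1/12.5 - 1/49.5) = 16.723 cm.
That image sits 36.277 cm in front of the second lens, so d_o2 = 36.277 cm.
Second lens: d_i2 = 1/(1/(-6.5) - 1/(36.277)) = -5.512 cm.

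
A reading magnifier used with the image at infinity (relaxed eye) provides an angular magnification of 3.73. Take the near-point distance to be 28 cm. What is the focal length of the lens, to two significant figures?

7.5 cm

For the image at infinity, M = D/f.
f = D/M = 28/3.73 = 7.507 cm.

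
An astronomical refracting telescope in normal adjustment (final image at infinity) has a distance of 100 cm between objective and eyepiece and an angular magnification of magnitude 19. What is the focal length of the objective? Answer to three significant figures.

95.0 cm

In normal adjustment the tube length equals f_obj + f_eye and |M| = f_obj/f_eye.
So f_obj = 19 f_eye and 19 f_eye + f_eye = 100 cm, giving f_eye = 100/20 = 5.000 cm and f_obj = 95.000 cm.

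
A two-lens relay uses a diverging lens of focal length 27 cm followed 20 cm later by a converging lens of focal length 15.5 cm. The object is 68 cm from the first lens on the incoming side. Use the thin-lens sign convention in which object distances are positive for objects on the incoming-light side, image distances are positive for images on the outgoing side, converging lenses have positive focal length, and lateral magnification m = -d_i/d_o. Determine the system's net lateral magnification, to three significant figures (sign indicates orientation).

-0.185

Lens 1: 1/d_i1 = 1/f_1 - 1/d_o1 = 1/(-27) - 1/68 = -0.05174 cm^-1, so d_i1 = -19.326 cm.
m_1 = -(-19.326)/68 = 0.2842.
The intermediate image is virtual, 19.326 cm to the left of lens 1, so d_o2 = L - d_i1 = 20 - (-19.326) = 39.326 cm.
Lens 2: 1/d_i2 = 1/f_2 - 1/d_o2 = 1/15.5 - 1/(39.326) = 0.03909 cm^-1, so d_i2 = 25.583 cm.
m_2 = -(25.583)/(39.326) = -0.6505.
Total m = m_1 x m_2 = (0.2842)(-0.6505) = -0.1849.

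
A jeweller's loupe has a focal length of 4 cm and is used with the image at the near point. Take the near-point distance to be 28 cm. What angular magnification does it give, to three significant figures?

M = 1 + D/f = 1 + 28/4 = 8.000.

8.00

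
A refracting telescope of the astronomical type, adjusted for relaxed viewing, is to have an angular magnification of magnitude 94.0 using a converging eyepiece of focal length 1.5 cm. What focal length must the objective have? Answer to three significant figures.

|M| = f_obj/|f_eye|, so f_obj = |M| x |f_eye| = 94.0 x 1.5 = 141.000 cm.

141 cm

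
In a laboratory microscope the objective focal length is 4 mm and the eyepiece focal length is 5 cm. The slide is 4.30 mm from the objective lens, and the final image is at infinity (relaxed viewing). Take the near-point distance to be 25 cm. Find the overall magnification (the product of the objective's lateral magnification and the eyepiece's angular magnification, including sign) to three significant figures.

Convert to cm: f_obj = 4 mm = 0.4 cm; d_o = 4.30 mm = 0.43 cm.
Objective: 1/d_i = 1/f_obj - 1/d_o = 1/0.4 - 1/0.43 = 0.17442 cm^-1, so d_i = 5.733 cm.
m_obj = -d_i/d_o = -5.733/0.43 = -13.333.
Eyepiece angular magnification (image at infinity): M_eye = D/f_e = 25/5 = 5.000.
Overall M = m_obj x M_eye = (-13.333)(5.000) = -66.67.

-66.7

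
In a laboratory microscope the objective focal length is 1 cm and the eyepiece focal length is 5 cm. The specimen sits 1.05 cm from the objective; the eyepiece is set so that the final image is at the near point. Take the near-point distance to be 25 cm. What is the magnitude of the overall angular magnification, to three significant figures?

Objective: 1/d_i = 1/f_obj - 1/d_o = 1/1 - 1/1.05 = 0.04762 cm^-1, so d_i = 21.000 cm.
m_obj = -d_i/d_o = -21.000/1.05 = -20.000.
Eyepiece angular magnification (image at near point): M_eye = 1 + D/f_e = 1 + 25/5 = 6.000.
Overall M = m_obj x M_eye = (-20.000)(6.000) = -120.00.
|M| = 120.00.

120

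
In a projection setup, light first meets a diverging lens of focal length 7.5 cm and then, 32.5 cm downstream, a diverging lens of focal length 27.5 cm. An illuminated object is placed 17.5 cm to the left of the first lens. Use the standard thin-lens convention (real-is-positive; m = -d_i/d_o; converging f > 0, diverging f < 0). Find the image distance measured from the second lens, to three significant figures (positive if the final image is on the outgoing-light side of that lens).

Applying the thin-lens equation to the first lens, 1/(-7.5) = 1/17.5 + 1/d_i1, which gives d_i1 = -5.250 cm.
The intermediate image is virtual, 5.250 cm to the left of lens 1, so d_o2 = L - d_i1 = 32.5 - (-5.250) = 37.750 cm.
Applying the thin-lens equation again with f_2 = -27.5 cm and d_o2 = 37.750 cm gives d_i2 = -15.910 cm.

-15.9 cm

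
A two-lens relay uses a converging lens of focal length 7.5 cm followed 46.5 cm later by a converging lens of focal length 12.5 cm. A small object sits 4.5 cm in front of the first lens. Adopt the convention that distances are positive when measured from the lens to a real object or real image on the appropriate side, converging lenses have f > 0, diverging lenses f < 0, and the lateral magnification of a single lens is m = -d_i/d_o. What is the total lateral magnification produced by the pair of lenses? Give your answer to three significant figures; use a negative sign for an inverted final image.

Lens 1: 1/d_i1 = 1/f_1 - 1/d_o1 = 1/7.5 - 1/4.5 = -0.08889 cm^-1, so d_i1 = -11.250 cm.
m_1 = -(-11.250)/4.5 = 2.5000.
With d_i1 < 0 the first image is virtual and lies on the object side; the object distance for lens 2 is d_o2 = 46.5 - (-11.250) = 57.750 cm.
Lens 2: 1/d_i2 = 1/f_2 - 1/d_o2 = 1/12.5 - 1/(57.750) = 0.06268 cm^-1, so d_i2 = 15.953 cm.
m_2 = -(15.953)/(57.750) = -0.2762.
Total m = m_1 x m_2 = (2.5000)(-0.2762) = -0.6906.

-0.691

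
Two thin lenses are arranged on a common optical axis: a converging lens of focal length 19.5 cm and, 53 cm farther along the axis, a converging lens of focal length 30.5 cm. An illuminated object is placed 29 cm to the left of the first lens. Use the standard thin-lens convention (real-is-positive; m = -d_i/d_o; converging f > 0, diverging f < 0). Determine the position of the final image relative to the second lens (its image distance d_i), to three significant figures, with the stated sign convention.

5.38 cm

Lens 1: 1/d_i1 = 1/f_1 - 1/d_o1 = 1/19.5 - 1/29 = 0.01680 cm^-1, so d_i1 = 59.526 cm.
This image would form 59.526 cm past lens 1, i.e. 6.526 cm beyond lens 2, so it is a virtual object for lens 2: d_o2 = 53 - 59.526 = -6.526 cm.
Lens 2: 1/d_i2 = 1/f_2 - 1/d_o2 = 1/30.5 - 1/(-6.526) = 0.18601 cm^-1, so d_i2 = 5.376 cm.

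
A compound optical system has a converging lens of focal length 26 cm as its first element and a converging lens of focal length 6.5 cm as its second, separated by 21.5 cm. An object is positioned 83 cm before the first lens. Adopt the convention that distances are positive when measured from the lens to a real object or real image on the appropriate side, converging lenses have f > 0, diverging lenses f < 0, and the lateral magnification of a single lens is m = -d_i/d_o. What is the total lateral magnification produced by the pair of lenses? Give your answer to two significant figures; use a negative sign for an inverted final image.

-0.13

Lens 1: 1/d_i1 = 1/f_1 - 1/d_o1 = 1/26 - 1/83 = 0.02641 cm^-1, so d_i1 = 37.860 cm.
m_1 = -(37.860)/83 = -0.4561.
This image would form 37.860 cm past lens 1, i.e. 16.360 cm beyond lens 2, so it is a virtual object for lens 2: d_o2 = 21.5 - 37.860 = -16.360 cm.
Lens 2: 1/d_i2 = 1/f_2 - 1/d_o2 = 1/6.5 - 1/(-16.360) = 0.21497 cm^-1, so d_i2 = 4.652 cm.
m_2 = -(4.652)/(-16.360) = 0.2843.
Overall magnification: m = m_1 m_2 = -0.1297.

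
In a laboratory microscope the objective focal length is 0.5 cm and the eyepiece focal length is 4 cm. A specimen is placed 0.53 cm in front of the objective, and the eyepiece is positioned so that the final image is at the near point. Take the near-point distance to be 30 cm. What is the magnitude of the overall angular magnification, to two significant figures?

Objective: 1/d_i = 1/f_obj - 1/d_o = 1/0.5 - 1/0.53 = 0.11321 cm^-1, so d_i = 8.833 cm.
m_obj = -d_i/d_o = -8.833/0.53 = -16.667.
Eyepiece angular magnification (image at near point): M_eye = 1 + D/f_e = 1 + 30/4 = 8.500.
Overall M = m_obj x M_eye = (-16.667)(8.500) = -141.67.
|M| = 141.67.

140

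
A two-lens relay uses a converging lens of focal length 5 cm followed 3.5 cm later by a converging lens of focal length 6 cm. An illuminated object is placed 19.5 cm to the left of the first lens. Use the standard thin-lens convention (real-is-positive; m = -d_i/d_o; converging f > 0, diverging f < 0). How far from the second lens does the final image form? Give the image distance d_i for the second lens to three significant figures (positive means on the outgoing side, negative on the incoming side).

Lens 1: 1/d_i1 = 1/f_1 - 1/d_o1 = 1/5 - 1/19.5 = 0.14872 cm^-1, so d_i1 = 6.724 cm.
Since 6.724 cm > 3.5 cm, the first image lies past the second lens and serves as a virtual object: d_o2 = L - d_i1 = -3.224 cm.
Lens 2: 1/d_i2 = 1/f_2 - 1/d_o2 = 1/6 - 1/(-3.224) = 0.47683 cm^-1, so d_i2 = 2.097 cm.

2.10 cm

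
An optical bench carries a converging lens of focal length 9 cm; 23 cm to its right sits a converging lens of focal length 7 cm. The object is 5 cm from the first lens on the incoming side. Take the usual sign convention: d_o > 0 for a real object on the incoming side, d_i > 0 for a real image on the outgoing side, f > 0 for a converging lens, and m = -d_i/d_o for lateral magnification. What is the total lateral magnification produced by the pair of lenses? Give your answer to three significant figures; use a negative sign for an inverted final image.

Applying the thin-lens equation to the first lens, 1/9 = 1/5 + 1/d_i1, which gives d_i1 = -11.250 cm.
Its lateral magnification is m_1 = -d_i1/d_o1 = -(-11.250)/5 = 2.2500.
The intermediate image is virtual, 11.250 cm to the left of lens 1, so d_o2 = L - d_i1 = 23 - (-11.250) = 34.250 cm.
Applying the thin-lens equation again with f_2 = 7 cm and d_o2 = 34.250 cm gives d_i2 = 8.798 cm.
m_2 = -(8.798)/(34.250) = -0.2569.
Total m = m_1 x m_2 = (2.2500)(-0.2569) = -0.5780.

-0.578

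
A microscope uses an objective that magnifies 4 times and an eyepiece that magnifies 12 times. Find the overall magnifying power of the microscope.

48

The overall magnification of a compound microscope is the product of the objective and eyepiece magnifications:
M = M_obj x M_eye = 4 x 12 = 48.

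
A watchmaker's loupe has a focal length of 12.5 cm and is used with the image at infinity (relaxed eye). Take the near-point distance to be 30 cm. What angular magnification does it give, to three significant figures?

M = D/f = 30/12.5 = 2.400.

2.40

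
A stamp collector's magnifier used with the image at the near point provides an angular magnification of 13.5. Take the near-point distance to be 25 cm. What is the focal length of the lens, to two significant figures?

2.0 cm

For the image at the near point, M = 1 + D/f.
f = D/(M - 1) = 25/(13.5 - 1) = 2.000 cm.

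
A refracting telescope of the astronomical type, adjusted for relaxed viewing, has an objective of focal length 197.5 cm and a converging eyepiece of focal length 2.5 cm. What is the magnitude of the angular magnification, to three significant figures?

|M| = f_obj/|f_eye| = 197.5/2.5 = 79.000.

79.0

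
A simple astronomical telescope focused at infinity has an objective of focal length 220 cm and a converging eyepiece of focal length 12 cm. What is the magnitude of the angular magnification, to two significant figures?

18

|M| = f_obj/|f_eye| = 220/12 = 18.333.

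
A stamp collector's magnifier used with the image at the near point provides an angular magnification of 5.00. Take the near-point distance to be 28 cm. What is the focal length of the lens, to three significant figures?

7.00 cm

For the image at the near point, M = 1 + D/f.
f = D/(M - 1) = 28/(5.0 - 1) = 7.000 cm.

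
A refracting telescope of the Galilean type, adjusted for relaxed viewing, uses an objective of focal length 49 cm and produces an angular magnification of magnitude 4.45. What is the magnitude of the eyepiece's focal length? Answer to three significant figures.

|M| = f_obj/|f_eye|, so |f_eye| = f_obj/|M| = 49/4.45 = 11.011 cm.
(The eyepiece is diverging, so its signed focal length is -11.011 cm.)

11.0 cm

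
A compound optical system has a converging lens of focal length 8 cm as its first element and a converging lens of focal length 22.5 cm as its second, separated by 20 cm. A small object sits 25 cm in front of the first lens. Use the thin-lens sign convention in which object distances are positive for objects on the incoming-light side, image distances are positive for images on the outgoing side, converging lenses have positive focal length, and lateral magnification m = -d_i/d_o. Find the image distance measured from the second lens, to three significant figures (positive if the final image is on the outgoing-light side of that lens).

-13.0 cm

First lens: d_i1 = 1/(1/8 - 1/25) = 11.765 cm.
Object distance for lens 2: d_o2 = 20 - 11.765 = 8.235 cm.
Second lens: d_i2 = 1/(1/22.5 - 1/(8.235)) = -12.990 cm.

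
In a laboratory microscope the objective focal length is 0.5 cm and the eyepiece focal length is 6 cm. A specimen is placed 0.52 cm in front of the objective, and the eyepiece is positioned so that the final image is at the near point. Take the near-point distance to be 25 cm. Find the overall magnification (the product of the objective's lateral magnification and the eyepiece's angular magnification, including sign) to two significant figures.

-130

Objective: 1/d_i = 1/f_obj - 1/d_o = 1/0.5 - 1/0.52 = 0.07692 cm^-1, so d_i = 13.000 cm.
m_obj = -d_i/d_o = -13.000/0.52 = -25.000.
Eyepiece angular magnification (image at near point): M_eye = 1 + D/f_e = 1 + 25/6 = 5.167.
Overall M = m_obj x M_eye = (-25.000)(5.167) = -129.17.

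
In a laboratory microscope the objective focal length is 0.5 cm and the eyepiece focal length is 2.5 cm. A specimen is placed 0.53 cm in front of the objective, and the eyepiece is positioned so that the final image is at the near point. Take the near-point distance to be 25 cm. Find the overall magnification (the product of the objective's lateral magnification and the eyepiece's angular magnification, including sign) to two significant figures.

-180

Objective: 1/d_i = 1/f_obj - 1/d_o = 1/0.5 - 1/0.53 = 0.11321 cm^-1, so d_i = 8.833 cm.
m_obj = -d_i/d_o = -8.833/0.53 = -16.667.
Eyepiece angular magnification (image at near point): M_eye = 1 + D/f_e = 1 + 25/2.5 = 11.000.
Overall M = m_obj x M_eye = (-16.667)(11.000) = -183.33.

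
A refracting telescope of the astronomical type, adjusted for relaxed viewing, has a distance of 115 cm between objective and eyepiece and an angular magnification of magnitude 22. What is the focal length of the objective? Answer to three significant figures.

110 cm

In normal adjustment the tube length equals f_obj + f_eye and |M| = f_obj/f_eye.
So f_obj = 22 f_eye and 22 f_eye + f_eye = 115 cm, giving f_eye = 115/23 = 5.000 cm and f_obj = 110.000 cm.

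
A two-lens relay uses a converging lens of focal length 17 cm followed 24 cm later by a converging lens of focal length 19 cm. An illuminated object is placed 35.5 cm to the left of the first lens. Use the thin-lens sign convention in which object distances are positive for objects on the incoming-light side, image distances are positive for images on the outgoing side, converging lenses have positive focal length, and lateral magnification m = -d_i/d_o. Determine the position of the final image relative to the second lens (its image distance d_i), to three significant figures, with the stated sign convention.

5.93 cm

Lens 1: 1/d_i1 = 1/f_1 - 1/d_o1 = 1/17 - 1/35.5 = 0.03065 cm^-1, so d_i1 = 32.622 cm.
This image would form 32.622 cm past lens 1, i.e. 8.622 cm beyond lens 2, so it is a virtual object for lens 2: d_o2 = 24 - 32.622 = -8.622 cm.
Lens 2: 1/d_i2 = 1/f_2 - 1/d_o2 = 1/19 - 1/(-8.622) = 0.16862 cm^-1, so d_i2 = 5.931 cm.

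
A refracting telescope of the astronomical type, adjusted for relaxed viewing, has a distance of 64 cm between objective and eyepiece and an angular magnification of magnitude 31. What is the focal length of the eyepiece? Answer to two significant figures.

In normal adjustment the tube length equals f_obj + f_eye and |M| = f_obj/f_eye.
So f_obj = 31 f_eye and 31 f_eye + f_eye = 64 cm, giving f_eye = 64/32 = 2.000 cm and f_obj = 62.000 cm.

2.0 cm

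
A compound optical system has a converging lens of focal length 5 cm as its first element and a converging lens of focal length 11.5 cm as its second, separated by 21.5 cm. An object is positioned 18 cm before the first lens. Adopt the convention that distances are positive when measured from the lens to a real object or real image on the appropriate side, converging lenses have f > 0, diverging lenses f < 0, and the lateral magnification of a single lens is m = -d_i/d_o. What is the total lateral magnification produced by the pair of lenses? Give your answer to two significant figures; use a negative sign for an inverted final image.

Applying the thin-lens equation to the first lens, 1/5 = 1/18 + 1/d_i1, which gives d_i1 = 6.923 cm.
Its lateral magnification is m_1 = -d_i1/d_o1 = -(6.923)/18 = -0.3846.
That image sits 14.577 cm in front of the second lens, so d_o2 = 14.577 cm.
Applying the thin-lens equation again with f_2 = 11.5 cm and d_o2 = 14.577 cm gives d_i2 = 54.481 cm.
m_2 = -(54.481)/(14.577) = -3.7375.
Overall magnification: m = m_1 m_2 = 1.4375.

1.4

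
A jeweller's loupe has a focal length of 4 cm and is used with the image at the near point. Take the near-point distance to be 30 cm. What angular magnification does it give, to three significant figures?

M = 1 + D/f = 1 + 30/4 = 8.500.

8.50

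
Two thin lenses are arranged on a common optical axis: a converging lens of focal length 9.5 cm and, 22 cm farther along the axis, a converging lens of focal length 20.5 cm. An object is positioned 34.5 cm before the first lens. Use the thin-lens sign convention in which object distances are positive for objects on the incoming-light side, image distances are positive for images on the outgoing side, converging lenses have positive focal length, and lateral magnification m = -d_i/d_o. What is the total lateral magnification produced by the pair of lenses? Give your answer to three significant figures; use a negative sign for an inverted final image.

-0.671

Lens 1: 1/d_i1 = 1/f_1 - 1/d_o1 = 1/9.5 - 1/34.5 = 0.07628 cm^-1, so d_i1 = 13.110 cm.
m_1 = -(13.110)/34.5 = -0.3800.
That image sits 8.890 cm in front of the second lens, so d_o2 = 8.890 cm.
Lens 2: 1/d_i2 = 1/f_2 - 1/d_o2 = 1/20.5 - 1/(8.890) = -0.06371 cm^-1, so d_i2 = -15.697 cm.
m_2 = -(-15.697)/(8.890) = 1.7657.
The system's lateral magnification is m_1 m_2 = (-0.3800)(1.7657) = -0.6710.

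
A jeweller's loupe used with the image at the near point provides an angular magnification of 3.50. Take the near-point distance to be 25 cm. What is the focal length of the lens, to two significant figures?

10 cm

For the image at the near point, M = 1 + D/f.
f = D/(M - 1) = 25/(3.5 - 1) = 10.000 cm.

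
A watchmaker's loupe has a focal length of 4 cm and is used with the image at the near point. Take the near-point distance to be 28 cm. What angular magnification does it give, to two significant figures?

M = 1 + D/f = 1 + 28/4 = 8.000.

8.0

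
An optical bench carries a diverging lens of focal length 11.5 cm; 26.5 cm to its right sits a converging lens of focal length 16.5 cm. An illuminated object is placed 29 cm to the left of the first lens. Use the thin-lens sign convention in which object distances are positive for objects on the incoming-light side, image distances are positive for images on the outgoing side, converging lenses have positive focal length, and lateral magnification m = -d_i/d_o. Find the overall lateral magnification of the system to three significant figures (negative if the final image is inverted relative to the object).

Applying the thin-lens equation to the first lens, 1/(-11.5) = 1/29 + 1/d_i1, which gives d_i1 = -8.235 cm.
Its lateral magnification is m_1 = -d_i1/d_o1 = -(-8.235)/29 = 0.2840.
With d_i1 < 0 the first image is virtual and lies on the object side; the object distance for lens 2 is d_o2 = 26.5 - (-8.235) = 34.735 cm.
Applying the thin-lens equation again with f_2 = 16.5 cm and d_o2 = 34.735 cm gives d_i2 = 31.430 cm.
m_2 = -(31.430)/(34.735) = -0.9049.
Total m = m_1 x m_2 = (0.2840)(-0.9049) = -0.2569.

-0.257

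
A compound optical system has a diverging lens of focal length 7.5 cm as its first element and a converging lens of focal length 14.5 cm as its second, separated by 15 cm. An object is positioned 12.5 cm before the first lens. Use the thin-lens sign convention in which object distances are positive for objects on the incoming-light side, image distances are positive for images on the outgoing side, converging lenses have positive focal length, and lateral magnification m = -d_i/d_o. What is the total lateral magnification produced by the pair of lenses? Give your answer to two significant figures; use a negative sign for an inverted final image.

-1.0

Lens 1: 1/d_i1 = 1/f_1 - 1/d_o1 = 1/(-7.5) - 1/12.5 = -0.21333 cm^-1, so d_i1 = -4.688 cm.
m_1 = -(-4.688)/12.5 = 0.3750.
The intermediate image is virtual, 4.688 cm to the left of lens 1, so d_o2 = L - d_i1 = 15 - (-4.688) = 19.688 cm.
Lens 2: 1/d_i2 = 1/f_2 - 1/d_o2 = 1/14.5 - 1/(19.688) = 0.01817 cm^-1, so d_i2 = 55.030 cm.
m_2 = -(55.030)/(19.688) = -2.7952.
The system's lateral magnification is m_1 m_2 = (0.3750)(-2.7952) = -1.0482.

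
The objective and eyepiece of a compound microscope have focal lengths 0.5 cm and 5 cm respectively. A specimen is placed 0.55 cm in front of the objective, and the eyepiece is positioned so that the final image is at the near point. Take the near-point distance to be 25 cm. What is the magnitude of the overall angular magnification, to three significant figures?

Objective: 1/d_i = 1/f_obj - 1/d_o = 1/0.5 - 1/0.55 = 0.18182 cm^-1, so d_i = 5.500 cm.
m_obj = -d_i/d_o = -5.500/0.55 = -10.000.
Eyepiece angular magnification (image at near point): M_eye = 1 + D/f_e = 1 + 25/5 = 6.000.
Overall M = m_obj x M_eye = (-10.000)(6.000) = -60.00.
|M| = 60.00.

60.0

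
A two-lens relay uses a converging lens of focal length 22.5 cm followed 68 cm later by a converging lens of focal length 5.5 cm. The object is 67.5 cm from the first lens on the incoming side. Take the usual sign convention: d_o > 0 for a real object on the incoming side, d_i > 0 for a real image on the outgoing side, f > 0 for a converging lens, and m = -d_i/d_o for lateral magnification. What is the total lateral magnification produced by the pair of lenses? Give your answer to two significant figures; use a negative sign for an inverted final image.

0.096

Applying the thin-lens equation to the first lens, 1/22.5 = 1/67.5 + 1/d_i1, which gives d_i1 = 33.750 cm.
Its lateral magnification is m_1 = -d_i1/d_o1 = -(33.750)/67.5 = -0.5000.
That image sits 34.250 cm in front of the second lens, so d_o2 = 34.250 cm.
Applying the thin-lens equation again with f_2 = 5.5 cm and d_o2 = 34.250 cm gives d_i2 = 6.552 cm.
m_2 = -(6.552)/(34.250) = -0.1913.
Overall magnification: m = m_1 m_2 = 0.0957.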